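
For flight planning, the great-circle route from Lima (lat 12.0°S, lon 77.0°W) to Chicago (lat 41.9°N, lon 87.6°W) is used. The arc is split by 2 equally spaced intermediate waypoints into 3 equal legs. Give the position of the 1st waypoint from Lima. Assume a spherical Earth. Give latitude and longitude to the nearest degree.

From cos δ = sin φ₁ sin φ₂ + cos φ₁ cos φ₂ cos Δλ, the central angle is δ ≈ 0.956 rad (54.8°).
Interpolate at f = 1/3 with slerp weights a = sin((1−f)δ)/sin δ ≈ 0.728, b = sin(fδ)/sin δ ≈ 0.384.
p = a·p₁ + b·p₂ ≈ (0.172, -0.979, 0.105); φ = arcsin(p_z) ≈ 6.01°, λ = atan2(p_y, p_x) ≈ -80.03°.

≈ lat 6°N, lon 80°W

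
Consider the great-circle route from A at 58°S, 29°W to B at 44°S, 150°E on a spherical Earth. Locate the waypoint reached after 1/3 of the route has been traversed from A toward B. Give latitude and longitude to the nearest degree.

The haversine formula gives a central angle δ ≈ 1.361 rad (78.0°) between the endpoints.
Interpolate at f = 1/3 with slerp weights a = sin((1−f)δ)/sin δ ≈ 0.806, b = sin(fδ)/sin δ ≈ 0.448.
p = a·p₁ + b·p₂ ≈ (0.094, -0.046, -0.995); φ = arcsin(p_z) ≈ -83.99°, λ = atan2(p_y, p_x) ≈ -25.92°.

≈ 84°S, 26°W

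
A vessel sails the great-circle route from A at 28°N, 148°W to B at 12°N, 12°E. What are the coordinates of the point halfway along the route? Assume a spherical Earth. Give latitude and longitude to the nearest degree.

≈ 64°N, 52°W

From cos δ = sin φ₁ sin φ₂ + cos φ₁ cos φ₂ cos Δλ, the central angle is δ ≈ 2.366 rad (135.6°).
Interpolate at f = 1/2 with slerp weights a = sin((1−f)δ)/sin δ ≈ 1.322, b = sin(fδ)/sin δ ≈ 1.322.
p = a·p₁ + b·p₂ ≈ (0.275, -0.350, 0.896); φ = arcsin(p_z) ≈ 63.58°, λ = atan2(p_y, p_x) ≈ -51.82°.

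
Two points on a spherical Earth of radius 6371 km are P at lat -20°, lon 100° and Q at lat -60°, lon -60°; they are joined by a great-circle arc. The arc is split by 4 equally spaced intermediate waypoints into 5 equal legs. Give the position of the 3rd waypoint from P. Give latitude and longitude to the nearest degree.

From cos δ = sin φ₁ sin φ₂ + cos φ₁ cos φ₂ cos Δλ, the central angle is δ ≈ 1.717 rad (98.4°).
Interpolate at f = 3/5 with slerp weights a = sin((1−f)δ)/sin δ ≈ 0.641, b = sin(fδ)/sin δ ≈ 0.866.
p = a·p₁ + b·p₂ ≈ (0.112, 0.218, -0.970); φ = arcsin(p_z) ≈ -75.82°, λ = atan2(p_y, p_x) ≈ 62.77°.

≈ lat -76°, lon 63°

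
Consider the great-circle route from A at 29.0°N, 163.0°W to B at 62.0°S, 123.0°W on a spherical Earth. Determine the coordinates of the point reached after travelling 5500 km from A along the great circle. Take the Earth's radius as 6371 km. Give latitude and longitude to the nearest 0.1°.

Convert each endpoint to a unit vector on the sphere (x = cos φ cos λ, y = cos φ sin λ, z = sin φ).
The central angle between the endpoints is δ = arccos(p₁·p₂) ≈ 1.685 rad (96.5°). The total great-circle distance is δ·R ≈ 1.685 × 6371 ≈ 10732 km, so the target fraction is f = 5500/10732 ≈ 0.512.
Interpolate at f ≈ 0.512 with slerp weights a = sin((1−f)δ)/sin δ ≈ 0.737, b = sin(fδ)/sin δ ≈ 0.765.
p = a·p₁ + b·p₂ ≈ (-0.812, -0.490, -0.318); φ = arcsin(p_z) ≈ -18.55°, λ = atan2(p_y, p_x) ≈ -148.91°.

≈ 18.6°S, 148.9°W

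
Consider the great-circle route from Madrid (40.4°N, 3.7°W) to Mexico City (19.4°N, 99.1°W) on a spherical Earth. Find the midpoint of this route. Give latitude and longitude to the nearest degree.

≈ 40°N, 58°W

Write both endpoints as unit vectors p₁, p₂ with components (cos φ cos λ, cos φ sin λ, sin φ).
The central angle between the endpoints is δ = arccos(p₁·p₂) ≈ 1.423 rad (81.5°).
Interpolate at f = 1/2 with slerp weights a = sin((1−f)δ)/sin δ ≈ 0.660, b = sin(fδ)/sin δ ≈ 0.660.
p = a·p₁ + b·p₂ ≈ (0.403, -0.647, 0.647); φ = arcsin(p_z) ≈ 40.32°, λ = atan2(p_y, p_x) ≈ -58.08°.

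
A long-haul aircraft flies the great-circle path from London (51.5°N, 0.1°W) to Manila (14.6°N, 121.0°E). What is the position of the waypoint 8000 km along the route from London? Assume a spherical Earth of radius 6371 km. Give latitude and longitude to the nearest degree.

Convert each endpoint to a unit vector on the sphere (x = cos φ cos λ, y = cos φ sin λ, z = sin φ).
The central angle between the endpoints is δ = arccos(p₁·p₂) ≈ 1.685 rad (96.5°). The total great-circle distance is δ·R ≈ 1.685 × 6371 ≈ 10735 km, so the target fraction is f = 8000/10735 ≈ 0.745.
Interpolate at f ≈ 0.745 with slerp weights a = sin((1−f)δ)/sin δ ≈ 0.419, b = sin(fδ)/sin δ ≈ 0.957.
p = a·p₁ + b·p₂ ≈ (-0.216, 0.793, 0.569); φ = arcsin(p_z) ≈ 34.69°, λ = atan2(p_y, p_x) ≈ 105.24°.

≈ 35°N, 105°E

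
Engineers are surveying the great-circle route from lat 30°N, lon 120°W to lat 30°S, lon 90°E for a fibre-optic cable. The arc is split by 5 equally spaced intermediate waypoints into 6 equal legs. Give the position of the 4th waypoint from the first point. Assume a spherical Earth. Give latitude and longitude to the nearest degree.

Convert each endpoint to a unit vector on the sphere (x = cos φ cos λ, y = cos φ sin λ, z = sin φ).
The central angle between the endpoints is δ = arccos(p₁·p₂) ≈ 2.689 rad (154.1°).
Interpolate at f = 4/6 with slerp weights a = sin((1−f)δ)/sin δ ≈ 1.788, b = sin(fδ)/sin δ ≈ 2.233.
p = a·p₁ + b·p₂ ≈ (-0.774, 0.593, -0.222); φ = arcsin(p_z) ≈ -12.85°, λ = atan2(p_y, p_x) ≈ 142.57°.

≈ lat 13°S, lon 143°E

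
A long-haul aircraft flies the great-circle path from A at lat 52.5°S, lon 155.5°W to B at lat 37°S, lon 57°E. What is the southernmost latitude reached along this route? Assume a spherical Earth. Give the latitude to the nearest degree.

The great circle lies in the plane with unit normal n̂ = (p₁ × p₂)/|p₁ × p₂|.
Here n̂_z ≈ -0.262; the vertex latitude is φ_max = arccos|n̂_z| ≈ 74.8°.
Check via Clairaut: cos φ_max = |cos φ₁| · sin C = cos(52.5°)·sin(154.5°) ≈ 0.262, again giving ≈ 74.8°.

≈ 75°S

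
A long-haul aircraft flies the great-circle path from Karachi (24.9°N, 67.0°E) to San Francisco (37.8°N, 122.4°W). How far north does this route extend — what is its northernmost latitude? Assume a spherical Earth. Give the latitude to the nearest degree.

≈ 82°N

The great circle lies in the plane with unit normal n̂ = (p₁ × p₂)/|p₁ × p₂|.
Here n̂_z ≈ +0.131; the vertex latitude is φ_max = arccos|n̂_z| ≈ 82.5°.
Check via Clairaut: cos φ_max = |cos φ₁| · sin C = cos(24.9°)·sin(8.3°) ≈ 0.131, again giving ≈ 82.5°.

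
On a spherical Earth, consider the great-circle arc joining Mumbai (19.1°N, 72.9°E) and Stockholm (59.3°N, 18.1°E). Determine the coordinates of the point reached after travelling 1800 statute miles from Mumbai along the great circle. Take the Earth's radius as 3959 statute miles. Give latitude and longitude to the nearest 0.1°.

≈ (40.7°N, 55.9°E)

Write both endpoints as unit vectors p₁, p₂ with components (cos φ cos λ, cos φ sin λ, sin φ).
The central angle between the endpoints is δ = arccos(p₁·p₂) ≈ 0.977 rad (56.0°). The total great-circle distance is δ·R ≈ 0.977 × 3959 ≈ 3868 mi, so the target fraction is f = 1800/3868 ≈ 0.465.
Interpolate at f ≈ 0.465 with slerp weights a = sin((1−f)δ)/sin δ ≈ 0.602, b = sin(fδ)/sin δ ≈ 0.530.
p = a·p₁ + b·p₂ ≈ (0.424, 0.628, 0.653); φ = arcsin(p_z) ≈ 40.73°, λ = atan2(p_y, p_x) ≈ 55.94°.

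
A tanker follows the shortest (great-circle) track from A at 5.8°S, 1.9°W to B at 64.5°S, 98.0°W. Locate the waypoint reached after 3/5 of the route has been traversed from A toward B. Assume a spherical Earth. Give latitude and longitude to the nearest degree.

≈ 51°S, 34°W

Write both endpoints as unit vectors p₁, p₂ with components (cos φ cos λ, cos φ sin λ, sin φ).
The central angle between the endpoints is δ = arccos(p₁·p₂) ≈ 1.525 rad (87.4°).
Interpolate at f = 3/5 with slerp weights a = sin((1−f)δ)/sin δ ≈ 0.573, b = sin(fδ)/sin δ ≈ 0.793.
p = a·p₁ + b·p₂ ≈ (0.523, -0.357, -0.774); φ = arcsin(p_z) ≈ -50.72°, λ = atan2(p_y, p_x) ≈ -34.35°.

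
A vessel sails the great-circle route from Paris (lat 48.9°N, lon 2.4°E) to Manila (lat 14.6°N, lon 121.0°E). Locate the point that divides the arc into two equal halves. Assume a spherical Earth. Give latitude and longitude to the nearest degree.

From cos δ = sin φ₁ sin φ₂ + cos φ₁ cos φ₂ cos Δλ, the central angle is δ ≈ 1.686 rad (96.6°).
Interpolate at f = 1/2 with slerp weights a = sin((1−f)δ)/sin δ ≈ 0.751, b = sin(fδ)/sin δ ≈ 0.751.
p = a·p₁ + b·p₂ ≈ (0.119, 0.644, 0.756); φ = arcsin(p_z) ≈ 49.09°, λ = atan2(p_y, p_x) ≈ 79.53°.

≈ lat 49°N, lon 80°E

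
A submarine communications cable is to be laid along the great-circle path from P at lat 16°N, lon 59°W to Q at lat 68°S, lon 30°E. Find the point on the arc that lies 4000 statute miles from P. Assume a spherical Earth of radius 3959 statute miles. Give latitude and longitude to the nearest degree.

Convert each endpoint to a unit vector on the sphere (x = cos φ cos λ, y = cos φ sin λ, z = sin φ).
The central angle between the endpoints is δ = arccos(p₁·p₂) ≈ 1.823 rad (104.4°). The total great-circle distance is δ·R ≈ 1.823 × 3959 ≈ 7216 mi, so the target fraction is f = 4000/7216 ≈ 0.554.
Interpolate at f ≈ 0.554 with slerp weights a = sin((1−f)δ)/sin δ ≈ 0.750, b = sin(fδ)/sin δ ≈ 0.875.
p = a·p₁ + b·p₂ ≈ (0.655, -0.454, -0.604); φ = arcsin(p_z) ≈ -37.18°, λ = atan2(p_y, p_x) ≈ -34.72°.

≈ lat 37°S, lon 35°W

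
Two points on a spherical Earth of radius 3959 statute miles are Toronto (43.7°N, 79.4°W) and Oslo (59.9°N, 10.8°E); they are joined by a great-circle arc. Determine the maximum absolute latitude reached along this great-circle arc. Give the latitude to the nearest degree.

The great circle lies in the plane with unit normal n̂ = (p₁ × p₂)/|p₁ × p₂|.
Here n̂_z ≈ +0.452; the vertex latitude is φ_max = arccos|n̂_z| ≈ 63.1°.
Check via Clairaut: cos φ_max = |cos φ₁| · sin C = cos(43.7°)·sin(38.7°) ≈ 0.452, again giving ≈ 63.1°.

≈ 63°N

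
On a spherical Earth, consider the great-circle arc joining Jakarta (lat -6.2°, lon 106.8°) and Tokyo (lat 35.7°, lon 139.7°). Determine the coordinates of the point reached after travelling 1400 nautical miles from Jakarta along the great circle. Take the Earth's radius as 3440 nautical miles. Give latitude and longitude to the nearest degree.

≈ lat 13°, lon 120°

Write both endpoints as unit vectors p₁, p₂ with components (cos φ cos λ, cos φ sin λ, sin φ).
The central angle between the endpoints is δ = arccos(p₁·p₂) ≈ 0.909 rad (52.1°). The total great-circle distance is δ·R ≈ 0.909 × 3440 ≈ 3126 nmi, so the target fraction is f = 1400/3126 ≈ 0.448.
Interpolate at f ≈ 0.448 with slerp weights a = sin((1−f)δ)/sin δ ≈ 0.610, b = sin(fδ)/sin δ ≈ 0.502.
p = a·p₁ + b·p₂ ≈ (-0.486, 0.844, 0.227); φ = arcsin(p_z) ≈ 13.12°, λ = atan2(p_y, p_x) ≈ 119.94°.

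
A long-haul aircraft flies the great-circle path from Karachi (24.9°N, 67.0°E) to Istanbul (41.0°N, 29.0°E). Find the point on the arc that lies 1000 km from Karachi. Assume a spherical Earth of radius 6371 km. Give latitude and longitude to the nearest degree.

Write both endpoints as unit vectors p₁, p₂ with components (cos φ cos λ, cos φ sin λ, sin φ).
The central angle between the endpoints is δ = arccos(p₁·p₂) ≈ 0.617 rad (35.3°). The total great-circle distance is δ·R ≈ 0.617 × 6371 ≈ 3930 km, so the target fraction is f = 1000/3930 ≈ 0.254.
Interpolate at f ≈ 0.254 with slerp weights a = sin((1−f)δ)/sin δ ≈ 0.767, b = sin(fδ)/sin δ ≈ 0.270.
p = a·p₁ + b·p₂ ≈ (0.450, 0.740, 0.500); φ = arcsin(p_z) ≈ 30.02°, λ = atan2(p_y, p_x) ≈ 58.66°.

≈ 30°N, 59°E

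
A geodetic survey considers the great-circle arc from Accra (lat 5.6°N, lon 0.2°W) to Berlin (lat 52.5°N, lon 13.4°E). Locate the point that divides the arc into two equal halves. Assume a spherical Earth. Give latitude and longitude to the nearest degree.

≈ lat 29°N, lon 5°E

The haversine formula gives a central angle δ ≈ 0.842 rad (48.2°) between the endpoints.
Interpolate at f = 1/2 with slerp weights a = sin((1−f)δ)/sin δ ≈ 0.548, b = sin(fδ)/sin δ ≈ 0.548.
p = a·p₁ + b·p₂ ≈ (0.870, 0.075, 0.488); φ = arcsin(p_z) ≈ 29.21°, λ = atan2(p_y, p_x) ≈ 4.95°.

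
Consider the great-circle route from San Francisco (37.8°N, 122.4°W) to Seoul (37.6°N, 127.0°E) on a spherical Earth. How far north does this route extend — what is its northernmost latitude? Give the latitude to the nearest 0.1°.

≈ 53.6°N

The great circle lies in the plane with unit normal n̂ = (p₁ × p₂)/|p₁ × p₂|.
Here n̂_z ≈ -0.593; the vertex latitude is φ_max = arccos|n̂_z| ≈ 53.6°.
Check via Clairaut: cos φ_max = |cos φ₁| · sin C = cos(37.8°)·sin(48.6°) ≈ 0.593, again giving ≈ 53.6°.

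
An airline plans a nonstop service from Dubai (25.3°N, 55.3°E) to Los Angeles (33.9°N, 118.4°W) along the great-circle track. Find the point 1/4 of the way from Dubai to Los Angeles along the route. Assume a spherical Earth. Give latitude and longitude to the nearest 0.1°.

≈ 55.2°N, 50.0°E

Write both endpoints as unit vectors p₁, p₂ with components (cos φ cos λ, cos φ sin λ, sin φ).
The central angle between the endpoints is δ = arccos(p₁·p₂) ≈ 2.103 rad (120.5°).
Interpolate at f = 1/4 with slerp weights a = sin((1−f)δ)/sin δ ≈ 1.161, b = sin(fδ)/sin δ ≈ 0.582.
p = a·p₁ + b·p₂ ≈ (0.367, 0.437, 0.821); φ = arcsin(p_z) ≈ 55.17°, λ = atan2(p_y, p_x) ≈ 49.97°.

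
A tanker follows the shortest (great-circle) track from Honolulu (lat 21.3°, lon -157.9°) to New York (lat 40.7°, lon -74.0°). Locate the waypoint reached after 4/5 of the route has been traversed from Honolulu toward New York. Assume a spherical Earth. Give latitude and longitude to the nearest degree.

≈ lat 42°, lon -93°

The haversine formula gives a central angle δ ≈ 1.254 rad (71.8°) between the endpoints.
Interpolate at f = 4/5 with slerp weights a = sin((1−f)δ)/sin δ ≈ 0.261, b = sin(fδ)/sin δ ≈ 0.887.
p = a·p₁ + b·p₂ ≈ (-0.040, -0.738, 0.673); φ = arcsin(p_z) ≈ 42.33°, λ = atan2(p_y, p_x) ≈ -93.10°.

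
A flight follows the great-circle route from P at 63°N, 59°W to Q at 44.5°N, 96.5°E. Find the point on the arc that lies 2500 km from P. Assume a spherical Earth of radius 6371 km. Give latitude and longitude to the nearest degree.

≈ 81°N, 8°W

Convert each endpoint to a unit vector on the sphere (x = cos φ cos λ, y = cos φ sin λ, z = sin φ).
The central angle between the endpoints is δ = arccos(p₁·p₂) ≈ 1.235 rad (70.7°). The total great-circle distance is δ·R ≈ 1.235 × 6371 ≈ 7866 km, so the target fraction is f = 2500/7866 ≈ 0.318.
Interpolate at f ≈ 0.318 with slerp weights a = sin((1−f)δ)/sin δ ≈ 0.790, b = sin(fδ)/sin δ ≈ 0.405.
p = a·p₁ + b·p₂ ≈ (0.152, -0.021, 0.988); φ = arcsin(p_z) ≈ 81.17°, λ = atan2(p_y, p_x) ≈ -7.68°.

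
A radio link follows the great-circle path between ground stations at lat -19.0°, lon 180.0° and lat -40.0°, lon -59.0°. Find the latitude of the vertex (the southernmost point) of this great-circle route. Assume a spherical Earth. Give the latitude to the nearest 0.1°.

≈ -51.0°

The great circle lies in the plane with unit normal n̂ = (p₁ × p₂)/|p₁ × p₂|.
Here n̂_z ≈ +0.629; the vertex latitude is φ_max = arccos|n̂_z| ≈ 51.0°.
Check via Clairaut: cos φ_max = |cos φ₁| · sin C = cos(19.0°)·sin(138.3°) ≈ 0.629, again giving ≈ 51.0°.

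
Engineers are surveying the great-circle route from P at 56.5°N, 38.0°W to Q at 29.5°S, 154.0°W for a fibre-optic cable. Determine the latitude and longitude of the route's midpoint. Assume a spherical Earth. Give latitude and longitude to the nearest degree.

≈ 23°N, 116°W

Write both endpoints as unit vectors p₁, p₂ with components (cos φ cos λ, cos φ sin λ, sin φ).
The central angle between the endpoints is δ = arccos(p₁·p₂) ≈ 2.241 rad (128.4°).
Interpolate at f = 1/2 with slerp weights a = sin((1−f)δ)/sin δ ≈ 1.149, b = sin(fδ)/sin δ ≈ 1.149.
p = a·p₁ + b·p₂ ≈ (-0.399, -0.829, 0.392); φ = arcsin(p_z) ≈ 23.10°, λ = atan2(p_y, p_x) ≈ -115.71°.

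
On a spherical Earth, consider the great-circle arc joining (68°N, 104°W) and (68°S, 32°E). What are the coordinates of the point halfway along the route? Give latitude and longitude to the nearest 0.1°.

Convert each endpoint to a unit vector on the sphere (x = cos φ cos λ, y = cos φ sin λ, z = sin φ).
The central angle between the endpoints is δ = arccos(p₁·p₂) ≈ 2.860 rad (163.9°).
Interpolate at f = 1/2 with slerp weights a = sin((1−f)δ)/sin δ ≈ 3.563, b = sin(fδ)/sin δ ≈ 3.563.
p = a·p₁ + b·p₂ ≈ (0.809, -0.588, 0.000); φ = arcsin(p_z) ≈ 0.00°, λ = atan2(p_y, p_x) ≈ -36.00°.

≈ (0.0°N, 36.0°W)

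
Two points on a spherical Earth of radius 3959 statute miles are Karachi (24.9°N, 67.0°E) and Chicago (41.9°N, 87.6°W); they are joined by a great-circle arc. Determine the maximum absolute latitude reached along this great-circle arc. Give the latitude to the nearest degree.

≈ 72°N

The great circle lies in the plane with unit normal n̂ = (p₁ × p₂)/|p₁ × p₂|.
Here n̂_z ≈ -0.307; the vertex latitude is φ_max = arccos|n̂_z| ≈ 72.1°.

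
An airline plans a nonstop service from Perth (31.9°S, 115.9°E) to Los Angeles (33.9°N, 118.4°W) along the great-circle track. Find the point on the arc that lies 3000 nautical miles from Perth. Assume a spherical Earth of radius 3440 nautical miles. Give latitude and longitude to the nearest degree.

≈ 8°S, 163°E

Write both endpoints as unit vectors p₁, p₂ with components (cos φ cos λ, cos φ sin λ, sin φ).
The central angle between the endpoints is δ = arccos(p₁·p₂) ≈ 2.355 rad (134.9°). The total great-circle distance is δ·R ≈ 2.355 × 3440 ≈ 8100 nmi, so the target fraction is f = 3000/8100 ≈ 0.370.
Interpolate at f ≈ 0.370 with slerp weights a = sin((1−f)δ)/sin δ ≈ 1.406, b = sin(fδ)/sin δ ≈ 1.081.
p = a·p₁ + b·p₂ ≈ (-0.948, 0.285, -0.140); φ = arcsin(p_z) ≈ -8.06°, λ = atan2(p_y, p_x) ≈ 163.29°.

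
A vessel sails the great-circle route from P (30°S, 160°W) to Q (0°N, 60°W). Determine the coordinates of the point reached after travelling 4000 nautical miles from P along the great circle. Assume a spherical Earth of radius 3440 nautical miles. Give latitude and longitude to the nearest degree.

Convert each endpoint to a unit vector on the sphere (x = cos φ cos λ, y = cos φ sin λ, z = sin φ).
The central angle between the endpoints is δ = arccos(p₁·p₂) ≈ 1.722 rad (98.6°). The total great-circle distance is δ·R ≈ 1.722 × 3440 ≈ 5923 nmi, so the target fraction is f = 4000/5923 ≈ 0.675.
Interpolate at f ≈ 0.675 with slerp weights a = sin((1−f)δ)/sin δ ≈ 0.536, b = sin(fδ)/sin δ ≈ 0.928.
p = a·p₁ + b·p₂ ≈ (0.028, -0.963, -0.268); φ = arcsin(p_z) ≈ -15.56°, λ = atan2(p_y, p_x) ≈ -88.35°.

≈ (16°S, 88°W)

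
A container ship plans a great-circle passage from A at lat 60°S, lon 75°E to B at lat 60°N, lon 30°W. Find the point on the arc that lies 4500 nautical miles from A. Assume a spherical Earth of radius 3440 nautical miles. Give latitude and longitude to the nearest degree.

≈ lat 2°N, lon 21°E

From cos δ = sin φ₁ sin φ₂ + cos φ₁ cos φ₂ cos Δλ, the central angle is δ ≈ 2.523 rad (144.6°). The total great-circle distance is δ·R ≈ 2.523 × 3440 ≈ 8679 nmi, so the target fraction is f = 4500/8679 ≈ 0.518.
Interpolate at f ≈ 0.518 with slerp weights a = sin((1−f)δ)/sin δ ≈ 1.616, b = sin(fδ)/sin δ ≈ 1.665.
p = a·p₁ + b·p₂ ≈ (0.930, 0.364, 0.042); φ = arcsin(p_z) ≈ 2.43°, λ = atan2(p_y, p_x) ≈ 21.39°.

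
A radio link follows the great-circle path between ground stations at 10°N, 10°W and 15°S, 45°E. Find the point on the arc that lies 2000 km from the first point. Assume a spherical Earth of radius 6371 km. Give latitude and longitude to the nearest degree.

Write both endpoints as unit vectors p₁, p₂ with components (cos φ cos λ, cos φ sin λ, sin φ).
The central angle between the endpoints is δ = arccos(p₁·p₂) ≈ 1.046 rad (60.0°). The total great-circle distance is δ·R ≈ 1.046 × 6371 ≈ 6667 km, so the target fraction is f = 2000/6667 ≈ 0.300.
Interpolate at f ≈ 0.300 with slerp weights a = sin((1−f)δ)/sin δ ≈ 0.773, b = sin(fδ)/sin δ ≈ 0.357.
p = a·p₁ + b·p₂ ≈ (0.993, 0.112, 0.042); φ = arcsin(p_z) ≈ 2.40°, λ = atan2(p_y, p_x) ≈ 6.41°.

≈ 2°N, 6°E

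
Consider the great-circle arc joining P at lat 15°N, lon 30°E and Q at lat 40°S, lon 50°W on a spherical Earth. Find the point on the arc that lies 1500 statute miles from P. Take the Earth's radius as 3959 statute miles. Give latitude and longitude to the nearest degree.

Write both endpoints as unit vectors p₁, p₂ with components (cos φ cos λ, cos φ sin λ, sin φ).
The central angle between the endpoints is δ = arccos(p₁·p₂) ≈ 1.609 rad (92.2°). The total great-circle distance is δ·R ≈ 1.609 × 3959 ≈ 6369 mi, so the target fraction is f = 1500/6369 ≈ 0.236.
Interpolate at f ≈ 0.236 with slerp weights a = sin((1−f)δ)/sin δ ≈ 0.943, b = sin(fδ)/sin δ ≈ 0.370.
p = a·p₁ + b·p₂ ≈ (0.971, 0.238, 0.006); φ = arcsin(p_z) ≈ 0.35°, λ = atan2(p_y, p_x) ≈ 13.78°.

≈ lat 0°N, lon 14°E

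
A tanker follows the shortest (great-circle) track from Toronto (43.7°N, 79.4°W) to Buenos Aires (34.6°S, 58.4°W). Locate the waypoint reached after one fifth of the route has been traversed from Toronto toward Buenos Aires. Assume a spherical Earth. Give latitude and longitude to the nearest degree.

The haversine formula gives a central angle δ ≈ 1.407 rad (80.6°) between the endpoints.
Interpolate at f = 1/5 with slerp weights a = sin((1−f)δ)/sin δ ≈ 0.915, b = sin(fδ)/sin δ ≈ 0.281.
p = a·p₁ + b·p₂ ≈ (0.243, -0.847, 0.472); φ = arcsin(p_z) ≈ 28.17°, λ = atan2(p_y, p_x) ≈ -74.00°.

≈ 28°N, 74°W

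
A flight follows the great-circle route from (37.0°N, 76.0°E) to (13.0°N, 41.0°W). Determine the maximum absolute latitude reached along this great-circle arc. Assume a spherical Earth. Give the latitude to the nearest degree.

≈ 45°N

The great circle lies in the plane with unit normal n̂ = (p₁ × p₂)/|p₁ × p₂|.
Here n̂_z ≈ -0.710; the vertex latitude is φ_max = arccos|n̂_z| ≈ 44.7°.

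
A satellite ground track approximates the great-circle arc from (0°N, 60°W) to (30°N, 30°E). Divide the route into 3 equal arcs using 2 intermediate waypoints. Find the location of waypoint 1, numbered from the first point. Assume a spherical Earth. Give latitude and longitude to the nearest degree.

≈ (14°N, 33°W)

The haversine formula gives a central angle δ ≈ 1.571 rad (90.0°) between the endpoints.
Interpolate at f = 1/3 with slerp weights a = sin((1−f)δ)/sin δ ≈ 0.866, b = sin(fδ)/sin δ ≈ 0.500.
p = a·p₁ + b·p₂ ≈ (0.808, -0.533, 0.250); φ = arcsin(p_z) ≈ 14.48°, λ = atan2(p_y, p_x) ≈ -33.43°.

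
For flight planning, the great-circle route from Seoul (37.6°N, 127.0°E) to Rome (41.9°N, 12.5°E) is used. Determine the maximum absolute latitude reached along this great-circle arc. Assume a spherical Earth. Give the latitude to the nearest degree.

The great circle lies in the plane with unit normal n̂ = (p₁ × p₂)/|p₁ × p₂|.
Here n̂_z ≈ -0.544; the vertex latitude is φ_max = arccos|n̂_z| ≈ 57.1°.

≈ 57°N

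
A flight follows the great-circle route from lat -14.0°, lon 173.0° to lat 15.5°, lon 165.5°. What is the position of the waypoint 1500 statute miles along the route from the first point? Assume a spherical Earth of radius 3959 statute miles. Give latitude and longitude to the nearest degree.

≈ lat 7°, lon 168°

Write both endpoints as unit vectors p₁, p₂ with components (cos φ cos λ, cos φ sin λ, sin φ).
The central angle between the endpoints is δ = arccos(p₁·p₂) ≈ 0.531 rad (30.4°). The total great-circle distance is δ·R ≈ 0.531 × 3959 ≈ 2102 mi, so the target fraction is f = 1500/2102 ≈ 0.714.
Interpolate at f ≈ 0.714 with slerp weights a = sin((1−f)δ)/sin δ ≈ 0.299, b = sin(fδ)/sin δ ≈ 0.731.
p = a·p₁ + b·p₂ ≈ (-0.970, 0.212, 0.123); φ = arcsin(p_z) ≈ 7.06°, λ = atan2(p_y, p_x) ≈ 167.69°.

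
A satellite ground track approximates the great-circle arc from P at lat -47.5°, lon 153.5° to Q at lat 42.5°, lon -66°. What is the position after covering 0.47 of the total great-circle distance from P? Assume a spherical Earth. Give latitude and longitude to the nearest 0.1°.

≈ lat -10.6°, lon -132.5°

Write both endpoints as unit vectors p₁, p₂ with components (cos φ cos λ, cos φ sin λ, sin φ).
The central angle between the endpoints is δ = arccos(p₁·p₂) ≈ 2.652 rad (151.9°).
Interpolate at f = 0.47 with slerp weights a = sin((1−f)δ)/sin δ ≈ 2.097, b = sin(fδ)/sin δ ≈ 2.015.
p = a·p₁ + b·p₂ ≈ (-0.664, -0.725, -0.185); φ = arcsin(p_z) ≈ -10.64°, λ = atan2(p_y, p_x) ≈ -132.46°.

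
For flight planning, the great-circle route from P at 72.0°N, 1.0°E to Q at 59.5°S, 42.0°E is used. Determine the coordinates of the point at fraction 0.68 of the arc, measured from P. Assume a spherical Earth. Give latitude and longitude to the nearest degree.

≈ 17°S, 30°E

The haversine formula gives a central angle δ ≈ 2.348 rad (134.5°) between the endpoints.
Interpolate at f = 0.68 with slerp weights a = sin((1−f)δ)/sin δ ≈ 0.957, b = sin(fδ)/sin δ ≈ 1.402.
p = a·p₁ + b·p₂ ≈ (0.825, 0.481, -0.298); φ = arcsin(p_z) ≈ -17.31°, λ = atan2(p_y, p_x) ≈ 30.27°.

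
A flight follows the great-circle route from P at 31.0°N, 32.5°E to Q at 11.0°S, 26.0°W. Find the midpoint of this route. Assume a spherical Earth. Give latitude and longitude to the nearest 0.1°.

≈ 11.4°N, 1.1°E

From cos δ = sin φ₁ sin φ₂ + cos φ₁ cos φ₂ cos Δλ, the central angle is δ ≈ 1.222 rad (70.0°).
Interpolate at f = 1/2 with slerp weights a = sin((1−f)δ)/sin δ ≈ 0.611, b = sin(fδ)/sin δ ≈ 0.611.
p = a·p₁ + b·p₂ ≈ (0.980, 0.018, 0.198); φ = arcsin(p_z) ≈ 11.42°, λ = atan2(p_y, p_x) ≈ 1.08°.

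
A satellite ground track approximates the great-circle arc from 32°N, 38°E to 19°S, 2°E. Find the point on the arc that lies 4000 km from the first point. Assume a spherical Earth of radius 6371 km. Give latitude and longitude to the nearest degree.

≈ 2°N, 16°E

Write both endpoints as unit vectors p₁, p₂ with components (cos φ cos λ, cos φ sin λ, sin φ).
The central angle between the endpoints is δ = arccos(p₁·p₂) ≈ 1.074 rad (61.6°). The total great-circle distance is δ·R ≈ 1.074 × 6371 ≈ 6846 km, so the target fraction is f = 4000/6846 ≈ 0.584.
Interpolate at f ≈ 0.584 with slerp weights a = sin((1−f)δ)/sin δ ≈ 0.491, b = sin(fδ)/sin δ ≈ 0.668.
p = a·p₁ + b·p₂ ≈ (0.959, 0.279, 0.043); φ = arcsin(p_z) ≈ 2.45°, λ = atan2(p_y, p_x) ≈ 16.19°.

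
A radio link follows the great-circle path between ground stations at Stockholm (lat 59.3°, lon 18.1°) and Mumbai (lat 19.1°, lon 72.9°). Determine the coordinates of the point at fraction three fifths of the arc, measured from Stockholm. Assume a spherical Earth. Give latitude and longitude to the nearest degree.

≈ lat 38°, lon 59°

Write both endpoints as unit vectors p₁, p₂ with components (cos φ cos λ, cos φ sin λ, sin φ).
The central angle between the endpoints is δ = arccos(p₁·p₂) ≈ 0.977 rad (56.0°).
Interpolate at f = 3/5 with slerp weights a = sin((1−f)δ)/sin δ ≈ 0.460, b = sin(fδ)/sin δ ≈ 0.667.
p = a·p₁ + b·p₂ ≈ (0.408, 0.676, 0.614); φ = arcsin(p_z) ≈ 37.85°, λ = atan2(p_y, p_x) ≈ 58.85°.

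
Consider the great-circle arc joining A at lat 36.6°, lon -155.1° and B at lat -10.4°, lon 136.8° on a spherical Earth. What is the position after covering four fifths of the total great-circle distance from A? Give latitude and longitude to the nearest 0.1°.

Write both endpoints as unit vectors p₁, p₂ with components (cos φ cos λ, cos φ sin λ, sin φ).
The central angle between the endpoints is δ = arccos(p₁·p₂) ≈ 1.383 rad (79.2°).
Interpolate at f = 4/5 with slerp weights a = sin((1−f)δ)/sin δ ≈ 0.278, b = sin(fδ)/sin δ ≈ 0.910.
p = a·p₁ + b·p₂ ≈ (-0.855, 0.519, 0.001); φ = arcsin(p_z) ≈ 0.08°, λ = atan2(p_y, p_x) ≈ 148.75°.

≈ lat 0.1°, lon 148.7°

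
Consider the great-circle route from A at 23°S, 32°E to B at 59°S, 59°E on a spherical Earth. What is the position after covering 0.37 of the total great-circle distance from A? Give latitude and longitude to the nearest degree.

Write both endpoints as unit vectors p₁, p₂ with components (cos φ cos λ, cos φ sin λ, sin φ).
The central angle between the endpoints is δ = arccos(p₁·p₂) ≈ 0.712 rad (40.8°).
Interpolate at f = 0.37 with slerp weights a = sin((1−f)δ)/sin δ ≈ 0.664, b = sin(fδ)/sin δ ≈ 0.399.
p = a·p₁ + b·p₂ ≈ (0.624, 0.500, -0.601); φ = arcsin(p_z) ≈ -36.94°, λ = atan2(p_y, p_x) ≈ 38.70°.

≈ 37°S, 39°E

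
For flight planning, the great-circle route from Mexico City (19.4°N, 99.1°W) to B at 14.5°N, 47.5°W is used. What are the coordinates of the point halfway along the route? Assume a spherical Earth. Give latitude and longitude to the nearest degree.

From cos δ = sin φ₁ sin φ₂ + cos φ₁ cos φ₂ cos Δλ, the central angle is δ ≈ 0.863 rad (49.4°).
Interpolate at f = 1/2 with slerp weights a = sin((1−f)δ)/sin δ ≈ 0.550, b = sin(fδ)/sin δ ≈ 0.550.
p = a·p₁ + b·p₂ ≈ (0.278, -0.906, 0.321); φ = arcsin(p_z) ≈ 18.70°, λ = atan2(p_y, p_x) ≈ -72.94°.

≈ 19°N, 73°W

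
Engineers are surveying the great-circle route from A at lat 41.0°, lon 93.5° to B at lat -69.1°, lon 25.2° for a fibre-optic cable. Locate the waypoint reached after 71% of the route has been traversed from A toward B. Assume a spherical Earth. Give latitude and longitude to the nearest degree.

≈ lat -40°, lon 63°

From cos δ = sin φ₁ sin φ₂ + cos φ₁ cos φ₂ cos Δλ, the central angle is δ ≈ 2.110 rad (120.9°).
Interpolate at f = 0.71 with slerp weights a = sin((1−f)δ)/sin δ ≈ 0.669, b = sin(fδ)/sin δ ≈ 1.162.
p = a·p₁ + b·p₂ ≈ (0.344, 0.681, -0.647); φ = arcsin(p_z) ≈ -40.29°, λ = atan2(p_y, p_x) ≈ 63.17°.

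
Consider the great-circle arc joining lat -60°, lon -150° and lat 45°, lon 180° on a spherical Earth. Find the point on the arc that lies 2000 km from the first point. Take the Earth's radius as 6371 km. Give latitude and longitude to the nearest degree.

Convert each endpoint to a unit vector on the sphere (x = cos φ cos λ, y = cos φ sin λ, z = sin φ).
The central angle between the endpoints is δ = arccos(p₁·p₂) ≈ 1.882 rad (107.8°). The total great-circle distance is δ·R ≈ 1.882 × 6371 ≈ 11990 km, so the target fraction is f = 2000/11990 ≈ 0.167.
Interpolate at f ≈ 0.167 with slerp weights a = sin((1−f)δ)/sin δ ≈ 1.050, b = sin(fδ)/sin δ ≈ 0.324.
p = a·p₁ + b·p₂ ≈ (-0.684, -0.263, -0.680); φ = arcsin(p_z) ≈ -42.87°, λ = atan2(p_y, p_x) ≈ -159.00°.

≈ lat -43°, lon -159°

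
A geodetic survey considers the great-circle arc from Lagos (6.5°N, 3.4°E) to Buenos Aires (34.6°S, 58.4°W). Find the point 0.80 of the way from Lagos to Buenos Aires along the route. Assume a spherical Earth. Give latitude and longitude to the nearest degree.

Write both endpoints as unit vectors p₁, p₂ with components (cos φ cos λ, cos φ sin λ, sin φ).
The central angle between the endpoints is δ = arccos(p₁·p₂) ≈ 1.243 rad (71.2°).
Interpolate at f = 0.80 with slerp weights a = sin((1−f)δ)/sin δ ≈ 0.260, b = sin(fδ)/sin δ ≈ 0.886.
p = a·p₁ + b·p₂ ≈ (0.640, -0.606, -0.473); φ = arcsin(p_z) ≈ -28.26°, λ = atan2(p_y, p_x) ≈ -43.43°.

≈ 28°S, 43°W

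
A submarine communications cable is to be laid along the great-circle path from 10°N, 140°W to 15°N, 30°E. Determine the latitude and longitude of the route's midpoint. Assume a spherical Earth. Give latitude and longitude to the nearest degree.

Write both endpoints as unit vectors p₁, p₂ with components (cos φ cos λ, cos φ sin λ, sin φ).
The central angle between the endpoints is δ = arccos(p₁·p₂) ≈ 2.672 rad (153.1°).
Interpolate at f = 1/2 with slerp weights a = sin((1−f)δ)/sin δ ≈ 2.150, b = sin(fδ)/sin δ ≈ 2.150.
p = a·p₁ + b·p₂ ≈ (0.177, -0.323, 0.930); φ = arcsin(p_z) ≈ 68.42°, λ = atan2(p_y, p_x) ≈ -61.31°.

≈ 68°N, 61°W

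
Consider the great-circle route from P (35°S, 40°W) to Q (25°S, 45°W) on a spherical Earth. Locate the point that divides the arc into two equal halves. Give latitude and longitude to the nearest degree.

Convert each endpoint to a unit vector on the sphere (x = cos φ cos λ, y = cos φ sin λ, z = sin φ).
The central angle between the endpoints is δ = arccos(p₁·p₂) ≈ 0.190 rad (10.9°).
Interpolate at f = 1/2 with slerp weights a = sin((1−f)δ)/sin δ ≈ 0.502, b = sin(fδ)/sin δ ≈ 0.502.
p = a·p₁ + b·p₂ ≈ (0.637, -0.586, -0.500); φ = arcsin(p_z) ≈ -30.02°, λ = atan2(p_y, p_x) ≈ -42.63°.

≈ (30°S, 43°W)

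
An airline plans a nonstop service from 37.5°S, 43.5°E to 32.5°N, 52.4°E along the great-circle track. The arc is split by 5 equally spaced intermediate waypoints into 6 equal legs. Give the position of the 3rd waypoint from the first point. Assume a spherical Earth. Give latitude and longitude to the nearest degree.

≈ 3°S, 48°E

From cos δ = sin φ₁ sin φ₂ + cos φ₁ cos φ₂ cos Δλ, the central angle is δ ≈ 1.230 rad (70.5°).
Interpolate at f = 3/6 with slerp weights a = sin((1−f)δ)/sin δ ≈ 0.612, b = sin(fδ)/sin δ ≈ 0.612.
p = a·p₁ + b·p₂ ≈ (0.667, 0.743, -0.044); φ = arcsin(p_z) ≈ -2.51°, λ = atan2(p_y, p_x) ≈ 48.09°.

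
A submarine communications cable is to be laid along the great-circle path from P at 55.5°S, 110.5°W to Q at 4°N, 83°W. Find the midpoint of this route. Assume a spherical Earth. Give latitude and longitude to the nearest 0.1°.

≈ 26.4°S, 92.9°W

From cos δ = sin φ₁ sin φ₂ + cos φ₁ cos φ₂ cos Δλ, the central angle is δ ≈ 1.111 rad (63.7°).
Interpolate at f = 1/2 with slerp weights a = sin((1−f)δ)/sin δ ≈ 0.589, b = sin(fδ)/sin δ ≈ 0.589.
p = a·p₁ + b·p₂ ≈ (-0.045, -0.895, -0.444); φ = arcsin(p_z) ≈ -26.36°, λ = atan2(p_y, p_x) ≈ -92.89°.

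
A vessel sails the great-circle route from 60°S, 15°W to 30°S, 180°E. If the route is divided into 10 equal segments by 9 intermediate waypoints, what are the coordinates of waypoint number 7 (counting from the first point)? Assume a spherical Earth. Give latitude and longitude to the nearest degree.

≈ 56°S, 174°W

Write both endpoints as unit vectors p₁, p₂ with components (cos φ cos λ, cos φ sin λ, sin φ).
The central angle between the endpoints is δ = arccos(p₁·p₂) ≈ 1.556 rad (89.2°).
Interpolate at f = 7/10 with slerp weights a = sin((1−f)δ)/sin δ ≈ 0.450, b = sin(fδ)/sin δ ≈ 0.886.
p = a·p₁ + b·p₂ ≈ (-0.550, -0.058, -0.833); φ = arcsin(p_z) ≈ -56.41°, λ = atan2(p_y, p_x) ≈ -173.96°.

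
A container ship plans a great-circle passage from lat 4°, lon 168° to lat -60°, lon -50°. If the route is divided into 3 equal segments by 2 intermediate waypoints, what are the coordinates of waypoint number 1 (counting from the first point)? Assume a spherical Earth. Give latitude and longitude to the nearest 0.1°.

≈ lat -32.3°, lon -177.1°

Write both endpoints as unit vectors p₁, p₂ with components (cos φ cos λ, cos φ sin λ, sin φ).
The central angle between the endpoints is δ = arccos(p₁·p₂) ≈ 2.041 rad (117.0°).
Interpolate at f = 1/3 with slerp weights a = sin((1−f)δ)/sin δ ≈ 1.097, b = sin(fδ)/sin δ ≈ 0.706.
p = a·p₁ + b·p₂ ≈ (-0.844, -0.043, -0.535); φ = arcsin(p_z) ≈ -32.33°, λ = atan2(p_y, p_x) ≈ -177.10°.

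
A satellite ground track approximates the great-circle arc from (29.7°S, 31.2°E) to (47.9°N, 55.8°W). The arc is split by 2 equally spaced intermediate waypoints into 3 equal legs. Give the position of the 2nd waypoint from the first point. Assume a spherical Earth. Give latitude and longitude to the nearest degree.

The haversine formula gives a central angle δ ≈ 1.915 rad (109.7°) between the endpoints.
Interpolate at f = 2/3 with slerp weights a = sin((1−f)δ)/sin δ ≈ 0.633, b = sin(fδ)/sin δ ≈ 1.017.
p = a·p₁ + b·p₂ ≈ (0.853, -0.279, 0.441); φ = arcsin(p_z) ≈ 26.15°, λ = atan2(p_y, p_x) ≈ -18.10°.

≈ (26°N, 18°W)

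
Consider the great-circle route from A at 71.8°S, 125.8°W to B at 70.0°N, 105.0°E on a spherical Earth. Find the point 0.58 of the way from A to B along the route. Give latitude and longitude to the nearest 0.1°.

Convert each endpoint to a unit vector on the sphere (x = cos φ cos λ, y = cos φ sin λ, z = sin φ).
The central angle between the endpoints is δ = arccos(p₁·p₂) ≈ 2.859 rad (163.8°).
Interpolate at f = 0.58 with slerp weights a = sin((1−f)δ)/sin δ ≈ 3.338, b = sin(fδ)/sin δ ≈ 3.567.
p = a·p₁ + b·p₂ ≈ (-0.925, 0.333, 0.181); φ = arcsin(p_z) ≈ 10.42°, λ = atan2(p_y, p_x) ≈ 160.22°.

≈ 10.4°N, 160.2°E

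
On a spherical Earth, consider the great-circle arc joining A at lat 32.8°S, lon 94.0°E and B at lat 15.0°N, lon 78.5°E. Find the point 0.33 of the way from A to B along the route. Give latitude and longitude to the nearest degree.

≈ lat 17°S, lon 88°E

Write both endpoints as unit vectors p₁, p₂ with components (cos φ cos λ, cos φ sin λ, sin φ).
The central angle between the endpoints is δ = arccos(p₁·p₂) ≈ 0.873 rad (50.0°).
Interpolate at f = 0.33 with slerp weights a = sin((1−f)δ)/sin δ ≈ 0.721, b = sin(fδ)/sin δ ≈ 0.371.
p = a·p₁ + b·p₂ ≈ (0.029, 0.955, -0.294); φ = arcsin(p_z) ≈ -17.12°, λ = atan2(p_y, p_x) ≈ 88.25°.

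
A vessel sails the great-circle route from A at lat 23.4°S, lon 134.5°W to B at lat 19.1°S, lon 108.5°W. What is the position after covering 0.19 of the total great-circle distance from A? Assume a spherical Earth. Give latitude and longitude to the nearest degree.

The haversine formula gives a central angle δ ≈ 0.429 rad (24.6°) between the endpoints.
Interpolate at f = 0.19 with slerp weights a = sin((1−f)δ)/sin δ ≈ 0.819, b = sin(fδ)/sin δ ≈ 0.196.
p = a·p₁ + b·p₂ ≈ (-0.585, -0.711, -0.389); φ = arcsin(p_z) ≈ -22.90°, λ = atan2(p_y, p_x) ≈ -129.45°.

≈ lat 23°S, lon 129°W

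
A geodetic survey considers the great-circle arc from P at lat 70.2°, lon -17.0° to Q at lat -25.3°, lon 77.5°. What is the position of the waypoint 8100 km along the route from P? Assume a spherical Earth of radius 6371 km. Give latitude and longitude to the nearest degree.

From cos δ = sin φ₁ sin φ₂ + cos φ₁ cos φ₂ cos Δλ, the central angle is δ ≈ 2.011 rad (115.2°). The total great-circle distance is δ·R ≈ 2.011 × 6371 ≈ 12812 km, so the target fraction is f = 8100/12812 ≈ 0.632.
Interpolate at f ≈ 0.632 with slerp weights a = sin((1−f)δ)/sin δ ≈ 0.745, b = sin(fδ)/sin δ ≈ 1.056.
p = a·p₁ + b·p₂ ≈ (0.448, 0.858, 0.250); φ = arcsin(p_z) ≈ 14.45°, λ = atan2(p_y, p_x) ≈ 62.44°.

≈ lat 14°, lon 62°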